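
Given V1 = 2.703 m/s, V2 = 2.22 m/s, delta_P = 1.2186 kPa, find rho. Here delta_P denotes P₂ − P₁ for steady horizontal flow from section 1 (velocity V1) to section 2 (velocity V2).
Formula: \Delta P = \frac{1}{2} \rho (V_1^2 - V_2^2)
Substituting knowns: 1.2186 = 0.5·rho·(2.703² − 2.22²)/1000
Solving for rho: rho = 2·(1.2186·1000)/(2.703² − 2.22²) = 1025 kg/m³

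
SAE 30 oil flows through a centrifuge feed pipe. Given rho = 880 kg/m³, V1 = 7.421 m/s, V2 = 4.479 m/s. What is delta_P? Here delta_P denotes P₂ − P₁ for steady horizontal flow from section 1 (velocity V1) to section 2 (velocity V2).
Formula: \Delta P = \frac{1}{2} \rho (V_1^2 - V_2^2)
delta_P = 0.5·880·(7.421² − 4.479²)/1000 = 15.4 kPa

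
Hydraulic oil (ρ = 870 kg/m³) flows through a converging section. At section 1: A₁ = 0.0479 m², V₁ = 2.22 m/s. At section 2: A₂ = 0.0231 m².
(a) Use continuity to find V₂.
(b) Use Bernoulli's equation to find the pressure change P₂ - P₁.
(a) Continuity: A₁V₁=A₂V₂ -> V₂=A₁V₁/A₂=0.0479*2.22/0.0231=4.60 m/s
(b) Bernoulli: P₂-P₁=0.5*rho*(V₁^2-V₂^2)/1000=0.5*870*(2.22^2-4.60^2)/1000=-7.061 kPa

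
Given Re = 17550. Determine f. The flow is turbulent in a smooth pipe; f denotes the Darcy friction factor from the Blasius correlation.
Formula: f = \frac{0.316}{Re^{0.25}}
f = 0.316/17550^0.25 = 0.02745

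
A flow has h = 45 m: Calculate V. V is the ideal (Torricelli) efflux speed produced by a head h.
Formula: V = \sqrt{2 g h}
V = √(2·9.81·45) = 29.71 m/s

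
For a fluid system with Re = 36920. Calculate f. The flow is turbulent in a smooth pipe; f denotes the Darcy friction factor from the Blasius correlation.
Formula: f = \frac{0.316}{Re^{0.25}}
f = 0.316/36920^0.25 = 0.0228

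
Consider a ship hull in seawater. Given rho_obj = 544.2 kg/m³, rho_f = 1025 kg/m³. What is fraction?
Formula: f_{sub} = \frac{\rho_{obj}}{\rho_f}
fraction = 544.2/1025 = 0.5309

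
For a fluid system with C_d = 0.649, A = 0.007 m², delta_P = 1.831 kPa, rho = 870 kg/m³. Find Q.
Formula: Q = C_d A \sqrt{\frac{2 \Delta P}{\rho}}
Q = 0.649·0.007·√(2·(1.831·1000)/870)·1000 = 9.321 L/s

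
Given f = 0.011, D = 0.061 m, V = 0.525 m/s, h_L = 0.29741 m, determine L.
Formula: h_L = f \frac{L}{D} \frac{V^2}{2g}
Substituting knowns: 0.29741 = 0.011·(L/0.061)·0.525²/(2·9.81)
Solving for L: L = 0.29741·2·9.81·0.061/(0.011·0.525²) = 117.4 m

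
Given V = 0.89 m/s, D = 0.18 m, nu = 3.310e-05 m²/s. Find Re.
Formula: Re = \frac{V D}{\nu}
Re = 0.89·0.18/3.310e-05 = 4840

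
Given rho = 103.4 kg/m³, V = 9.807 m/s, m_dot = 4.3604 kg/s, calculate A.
Formula: \dot{m} = \rho A V
Substituting knowns: 4.3604 = 103.4·A·9.807
Solving for A: A = 4.3604/(103.4·9.807) = 0.0043 m²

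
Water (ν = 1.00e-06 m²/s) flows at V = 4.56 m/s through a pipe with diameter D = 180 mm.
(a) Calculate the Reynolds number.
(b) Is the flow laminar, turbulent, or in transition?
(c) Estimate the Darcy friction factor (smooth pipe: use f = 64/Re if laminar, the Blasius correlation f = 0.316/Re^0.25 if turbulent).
(a) Re = V·D/ν = 4.56·0.18/1.00e-06 = 820800
(b) Flow regime: turbulent (Re > 4000)
(c) Friction factor: f = 0.316/Re^0.25 = 0.316/820800^0.25 = 0.0105 (Blasius is strictly valid for Re ≲ 1e5; used here as the smooth-pipe estimate the problem specifies)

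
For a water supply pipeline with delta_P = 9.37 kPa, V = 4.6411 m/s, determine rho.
Formula: V = \sqrt{\frac{2 \Delta P}{\rho}}
Substituting knowns: 4.6411 = √(2·(9.37·1000)/rho)
Solving for rho: rho = 2·(9.37·1000)/4.6411² = 870 kg/m³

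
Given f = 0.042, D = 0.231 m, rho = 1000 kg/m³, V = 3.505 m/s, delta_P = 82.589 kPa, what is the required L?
Formula: \Delta P = f \frac{L}{D} \frac{\rho V^2}{2}
Substituting knowns: 82.589 = 0.042·(L/0.231)·0.5·1000·3.505²/1000
Solving for L: L = (82.589·1000)·0.231/(0.042·0.5·1000·3.505²) = 73.95 m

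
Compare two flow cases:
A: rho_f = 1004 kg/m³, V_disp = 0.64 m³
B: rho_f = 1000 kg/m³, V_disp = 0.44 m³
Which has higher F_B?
F_B(A) = 6304 N, F_B(B) = 4316 N. Answer: A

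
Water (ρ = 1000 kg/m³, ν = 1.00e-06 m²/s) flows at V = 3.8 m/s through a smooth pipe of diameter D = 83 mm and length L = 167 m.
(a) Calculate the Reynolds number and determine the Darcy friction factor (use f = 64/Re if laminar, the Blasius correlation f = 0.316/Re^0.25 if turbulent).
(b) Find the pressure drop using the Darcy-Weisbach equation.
(a) Re = V·D/ν = 3.8·0.083/1.00e-06 = 315400 → turbulent (Re > 4000); f = 0.316/Re^0.25 = 0.316/315400^0.25 = 0.013334 (Blasius is strictly valid for Re ≲ 1e5; used here as the smooth-pipe estimate the problem specifies)
(b) Darcy-Weisbach: ΔP = f·(L/D)·½ρV²/1000 = 0.013334·(167/0.083)·½·1000·3.8²/1000 = 193.7 kPa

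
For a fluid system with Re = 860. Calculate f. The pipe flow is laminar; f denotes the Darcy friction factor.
Formula: f = \frac{64}{Re}
f = 64/860 = 0.07442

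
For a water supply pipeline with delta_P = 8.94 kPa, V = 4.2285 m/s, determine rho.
Formula: V = \sqrt{\frac{2 \Delta P}{\rho}}
Substituting knowns: 4.2285 = √(2·(8.94·1000)/rho)
Solving for rho: rho = 2·(8.94·1000)/4.2285² = 1000 kg/m³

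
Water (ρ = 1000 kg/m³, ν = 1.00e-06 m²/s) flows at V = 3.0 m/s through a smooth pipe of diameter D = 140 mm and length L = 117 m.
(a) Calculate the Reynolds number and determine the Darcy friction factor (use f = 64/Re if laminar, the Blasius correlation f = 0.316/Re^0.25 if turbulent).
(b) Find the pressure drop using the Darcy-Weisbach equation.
(a) Re = V·D/ν = 3.0·0.14/1.00e-06 = 420000 → turbulent (Re > 4000); f = 0.316/Re^0.25 = 0.316/420000^0.25 = 0.012413 (Blasius is strictly valid for Re ≲ 1e5; used here as the smooth-pipe estimate the problem specifies)
(b) Darcy-Weisbach: ΔP = f·(L/D)·½ρV²/1000 = 0.012413·(117/0.140)·½·1000·3.0²/1000 = 46.68 kPa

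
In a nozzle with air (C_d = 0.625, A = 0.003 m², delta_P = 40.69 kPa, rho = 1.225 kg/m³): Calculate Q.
Formula: Q = C_d A \sqrt{\frac{2 \Delta P}{\rho}}
Q = 0.625·0.003·√(2·(40.69·1000)/1.225)·1000 = 483.3 L/s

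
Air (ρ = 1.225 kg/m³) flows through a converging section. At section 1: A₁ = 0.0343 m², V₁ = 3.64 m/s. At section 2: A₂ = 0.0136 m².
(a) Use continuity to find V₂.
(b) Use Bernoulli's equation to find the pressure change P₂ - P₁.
(a) Continuity: A₁V₁=A₂V₂ -> V₂=A₁V₁/A₂=0.0343*3.64/0.0136=9.18 m/s
(b) Bernoulli: P₂-P₁=0.5*rho*(V₁^2-V₂^2)/1000=0.5*1.225*(3.64^2-9.18^2)/1000=-0.0435 kPa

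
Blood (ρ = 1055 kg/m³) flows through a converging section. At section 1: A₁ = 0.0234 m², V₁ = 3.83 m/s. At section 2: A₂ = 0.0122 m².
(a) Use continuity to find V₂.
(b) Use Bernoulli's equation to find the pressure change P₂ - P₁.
(a) Continuity: A₁V₁=A₂V₂ -> V₂=A₁V₁/A₂=0.0234*3.83/0.0122=7.35 m/s
(b) Bernoulli: P₂-P₁=0.5*rho*(V₁^2-V₂^2)/1000=0.5*1055*(3.83^2-7.35^2)/1000=-20.76 kPa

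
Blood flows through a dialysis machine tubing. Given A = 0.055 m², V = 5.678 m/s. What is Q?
Formula: Q = A V
Q = 0.055·5.678·1000 = 312.3 L/s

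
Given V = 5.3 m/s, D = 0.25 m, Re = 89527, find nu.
Formula: Re = \frac{V D}{\nu}
Substituting knowns: 89527 = 5.3·0.25/nu
Solving for nu: nu = 5.3·0.25/89527 = 1.480e-05 m²/s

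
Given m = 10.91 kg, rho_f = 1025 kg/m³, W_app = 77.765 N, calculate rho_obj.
Formula: W_{app} = mg\left(1 - \frac{\rho_f}{\rho_{obj}}\right)
Substituting knowns: 77.765 = 10.91·9.81·(1 − 1025/rho_obj)
Solving for rho_obj: rho_obj = 1025/(1 − 77.765/(10.91·9.81)) = 3749 kg/m³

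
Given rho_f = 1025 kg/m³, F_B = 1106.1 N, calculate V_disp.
Formula: F_B = \rho_f g V_{disp}
Substituting knowns: 1106.1 = 1025·9.81·V_disp
Solving for V_disp: V_disp = 1106.1/(1025·9.81) = 0.11 m³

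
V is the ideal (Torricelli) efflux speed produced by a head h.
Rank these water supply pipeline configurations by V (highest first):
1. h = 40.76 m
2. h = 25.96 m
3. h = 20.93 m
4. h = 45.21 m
Case 1: V = 28.28 m/s
Case 2: V = 22.57 m/s
Case 3: V = 20.26 m/s
Case 4: V = 29.78 m/s
Ranking (highest first): 4, 1, 2, 3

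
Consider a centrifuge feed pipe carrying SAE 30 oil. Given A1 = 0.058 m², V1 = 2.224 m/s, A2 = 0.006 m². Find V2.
Formula: V_2 = \frac{A_1 V_1}{A_2}
V2 = 0.058·2.224/0.006 = 21.5 m/s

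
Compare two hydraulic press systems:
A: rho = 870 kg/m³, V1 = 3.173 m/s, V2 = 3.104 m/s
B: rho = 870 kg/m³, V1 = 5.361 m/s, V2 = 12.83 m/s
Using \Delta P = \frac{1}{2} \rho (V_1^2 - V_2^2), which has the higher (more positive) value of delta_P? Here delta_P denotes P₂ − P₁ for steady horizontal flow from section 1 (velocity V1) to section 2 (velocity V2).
delta_P(A) = 0.1884 kPa, delta_P(B) = -59.1 kPa. Answer: A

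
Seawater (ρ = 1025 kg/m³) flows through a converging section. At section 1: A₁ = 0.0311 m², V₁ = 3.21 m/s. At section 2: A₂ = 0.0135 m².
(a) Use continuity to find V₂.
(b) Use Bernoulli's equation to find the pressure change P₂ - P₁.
(a) Continuity: A₁V₁=A₂V₂ -> V₂=A₁V₁/A₂=0.0311*3.21/0.0135=7.39 m/s
(b) Bernoulli: P₂-P₁=0.5*rho*(V₁^2-V₂^2)/1000=0.5*1025*(3.21^2-7.39^2)/1000=-22.71 kPa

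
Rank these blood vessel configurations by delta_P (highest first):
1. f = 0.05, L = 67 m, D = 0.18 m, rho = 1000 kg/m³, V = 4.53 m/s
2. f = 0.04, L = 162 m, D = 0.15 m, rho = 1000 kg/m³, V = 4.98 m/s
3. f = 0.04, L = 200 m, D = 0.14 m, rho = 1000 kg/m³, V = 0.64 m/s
Case 1: delta_P = 191 kPa
Case 2: delta_P = 535.7 kPa
Case 3: delta_P = 11.7 kPa
Ranking (highest first): 2, 1, 3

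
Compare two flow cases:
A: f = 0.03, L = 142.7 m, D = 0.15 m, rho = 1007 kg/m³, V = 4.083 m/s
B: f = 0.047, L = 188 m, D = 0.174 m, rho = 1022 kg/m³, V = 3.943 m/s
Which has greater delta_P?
delta_P(A) = 239.6 kPa, delta_P(B) = 403.4 kPa. Answer: B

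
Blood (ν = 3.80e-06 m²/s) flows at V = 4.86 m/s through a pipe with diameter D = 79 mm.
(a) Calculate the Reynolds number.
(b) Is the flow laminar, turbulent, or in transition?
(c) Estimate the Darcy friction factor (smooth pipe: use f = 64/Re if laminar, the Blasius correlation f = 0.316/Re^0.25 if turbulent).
(a) Re = V·D/ν = 4.86·0.079/3.80e-06 = 101040
(b) Flow regime: turbulent (Re > 4000)
(c) Friction factor: f = 0.316/Re^0.25 = 0.316/101040^0.25 = 0.01772 (Blasius is strictly valid for Re ≲ 1e5; used here as the smooth-pipe estimate the problem specifies)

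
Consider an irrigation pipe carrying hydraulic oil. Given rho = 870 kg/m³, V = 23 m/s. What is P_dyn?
Formula: P_{dyn} = \frac{1}{2} \rho V^2
P_dyn = 0.5·870·23²/1000 = 230.1 kPa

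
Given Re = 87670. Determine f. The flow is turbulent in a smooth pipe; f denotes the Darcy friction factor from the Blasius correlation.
Formula: f = \frac{0.316}{Re^{0.25}}
f = 0.316/87670^0.25 = 0.01836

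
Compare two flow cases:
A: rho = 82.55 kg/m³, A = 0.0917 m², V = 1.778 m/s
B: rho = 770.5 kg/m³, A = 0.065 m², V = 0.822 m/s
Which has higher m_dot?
m_dot(A) = 13.46 kg/s, m_dot(B) = 41.17 kg/s. Answer: B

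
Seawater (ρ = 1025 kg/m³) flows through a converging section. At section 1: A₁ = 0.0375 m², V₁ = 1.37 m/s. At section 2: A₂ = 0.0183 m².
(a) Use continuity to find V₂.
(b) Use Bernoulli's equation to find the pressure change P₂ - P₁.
(a) Continuity: A₁V₁=A₂V₂ -> V₂=A₁V₁/A₂=0.0375*1.37/0.0183=2.81 m/s
(b) Bernoulli: P₂-P₁=0.5*rho*(V₁^2-V₂^2)/1000=0.5*1025*(1.37^2-2.81^2)/1000=-3.085 kPa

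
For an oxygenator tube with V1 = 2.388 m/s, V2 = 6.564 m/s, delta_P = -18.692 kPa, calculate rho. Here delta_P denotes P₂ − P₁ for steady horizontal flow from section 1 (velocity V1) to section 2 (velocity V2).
Formula: \Delta P = \frac{1}{2} \rho (V_1^2 - V_2^2)
Substituting knowns: -18.692 = 0.5·rho·(2.388² − 6.564²)/1000
Solving for rho: rho = 2·(-18.692·1000)/(2.388² − 6.564²) = 1000 kg/m³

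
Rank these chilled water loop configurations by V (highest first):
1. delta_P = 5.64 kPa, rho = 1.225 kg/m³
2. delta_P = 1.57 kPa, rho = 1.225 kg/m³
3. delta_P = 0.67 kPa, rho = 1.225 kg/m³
Case 1: V = 95.96 m/s
Case 2: V = 50.63 m/s
Case 3: V = 33.07 m/s
Ranking (highest first): 1, 2, 3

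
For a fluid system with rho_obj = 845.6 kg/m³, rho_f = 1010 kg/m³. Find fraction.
Formula: f_{sub} = \frac{\rho_{obj}}{\rho_f}
fraction = 845.6/1010 = 0.8372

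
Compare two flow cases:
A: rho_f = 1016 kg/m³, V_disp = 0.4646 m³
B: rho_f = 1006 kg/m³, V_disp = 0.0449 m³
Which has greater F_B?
F_B(A) = 4631 N, F_B(B) = 443.1 N. Answer: A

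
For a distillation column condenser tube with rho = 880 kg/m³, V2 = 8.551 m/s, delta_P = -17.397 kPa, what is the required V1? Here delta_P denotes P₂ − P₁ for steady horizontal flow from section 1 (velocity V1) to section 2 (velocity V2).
Formula: \Delta P = \frac{1}{2} \rho (V_1^2 - V_2^2)
Substituting knowns: -17.397 = 0.5·880·(V1² − 8.551²)/1000
Solving for V1: V1 = √(8.551² + 2·(-17.397·1000)/880) = 5.795 m/s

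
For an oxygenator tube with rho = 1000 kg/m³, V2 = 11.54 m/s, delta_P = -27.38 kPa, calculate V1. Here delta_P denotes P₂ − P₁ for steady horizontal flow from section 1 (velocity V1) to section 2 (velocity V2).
Formula: \Delta P = \frac{1}{2} \rho (V_1^2 - V_2^2)
Substituting knowns: -27.38 = 0.5·1000·(V1² − 11.54²)/1000
Solving for V1: V1 = √(11.54² + 2·(-27.38·1000)/1000) = 8.855 m/s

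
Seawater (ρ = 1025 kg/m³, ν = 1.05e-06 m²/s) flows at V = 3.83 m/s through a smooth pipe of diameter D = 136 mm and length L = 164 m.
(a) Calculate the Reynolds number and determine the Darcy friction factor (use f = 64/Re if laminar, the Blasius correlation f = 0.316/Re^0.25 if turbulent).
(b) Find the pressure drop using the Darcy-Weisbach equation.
(a) Re = V·D/ν = 3.83·0.136/1.05e-06 = 496080 → turbulent (Re > 4000); f = 0.316/Re^0.25 = 0.316/496080^0.25 = 0.011907 (Blasius is strictly valid for Re ≲ 1e5; used here as the smooth-pipe estimate the problem specifies)
(b) Darcy-Weisbach: ΔP = f·(L/D)·½ρV²/1000 = 0.011907·(164/0.136)·½·1025·3.83²/1000 = 107.9 kPa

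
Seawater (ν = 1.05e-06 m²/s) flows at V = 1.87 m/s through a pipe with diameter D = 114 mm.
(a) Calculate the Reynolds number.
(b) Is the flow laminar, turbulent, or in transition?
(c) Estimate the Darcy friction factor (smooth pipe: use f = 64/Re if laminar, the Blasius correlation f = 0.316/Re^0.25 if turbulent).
(a) Re = V·D/ν = 1.87·0.114/1.05e-06 = 203030
(b) Flow regime: turbulent (Re > 4000)
(c) Friction factor: f = 0.316/Re^0.25 = 0.316/203030^0.25 = 0.01489 (Blasius is strictly valid for Re ≲ 1e5; used here as the smooth-pipe estimate the problem specifies)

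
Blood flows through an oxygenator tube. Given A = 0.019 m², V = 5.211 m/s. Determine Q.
Formula: Q = A V
Q = 0.019·5.211·1000 = 99.01 L/s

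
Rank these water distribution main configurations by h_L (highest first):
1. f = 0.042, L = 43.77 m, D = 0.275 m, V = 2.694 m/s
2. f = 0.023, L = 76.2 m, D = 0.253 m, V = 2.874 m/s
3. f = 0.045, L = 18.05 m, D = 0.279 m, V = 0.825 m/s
Case 1: h_L = 2.473 m
Case 2: h_L = 2.916 m
Case 3: h_L = 0.101 m
Ranking (highest first): 2, 1, 3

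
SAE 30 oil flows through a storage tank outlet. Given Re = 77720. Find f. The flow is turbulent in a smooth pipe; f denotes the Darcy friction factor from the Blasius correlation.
Formula: f = \frac{0.316}{Re^{0.25}}
f = 0.316/77720^0.25 = 0.01893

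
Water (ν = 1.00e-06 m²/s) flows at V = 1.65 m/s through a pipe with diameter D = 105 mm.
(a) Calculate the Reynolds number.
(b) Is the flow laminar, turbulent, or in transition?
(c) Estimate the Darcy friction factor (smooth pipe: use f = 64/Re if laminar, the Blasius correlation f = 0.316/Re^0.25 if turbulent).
(a) Re = V·D/ν = 1.65·0.105/1.00e-06 = 173250
(b) Flow regime: turbulent (Re > 4000)
(c) Friction factor: f = 0.316/Re^0.25 = 0.316/173250^0.25 = 0.01549 (Blasius is strictly valid for Re ≲ 1e5; used here as the smooth-pipe estimate the problem specifies)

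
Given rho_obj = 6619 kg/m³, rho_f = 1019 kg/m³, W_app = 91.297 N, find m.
Formula: W_{app} = mg\left(1 - \frac{\rho_f}{\rho_{obj}}\right)
Substituting knowns: 91.297 = m·9.81·(1 − 1019/6619)
Solving for m: m = 91.297/(9.81·(1 − 1019/6619)) = 11 kg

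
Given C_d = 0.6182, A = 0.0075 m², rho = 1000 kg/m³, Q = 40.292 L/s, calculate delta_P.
Formula: Q = C_d A \sqrt{\frac{2 \Delta P}{\rho}}
Substituting knowns: 40.292 = 0.6182·0.0075·√(2·(delta_P·1000)/1000)·1000
Solving for delta_P: delta_P = ((40.292/1000)/(0.6182·0.0075))²·1000/2/1000 = 37.76 kPa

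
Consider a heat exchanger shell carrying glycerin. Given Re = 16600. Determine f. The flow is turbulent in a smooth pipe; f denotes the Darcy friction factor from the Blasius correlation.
Formula: f = \frac{0.316}{Re^{0.25}}
f = 0.316/16600^0.25 = 0.02784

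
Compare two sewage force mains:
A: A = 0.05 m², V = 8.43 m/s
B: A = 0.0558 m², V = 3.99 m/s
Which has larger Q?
Q(A) = 421.5 L/s, Q(B) = 222.6 L/s. Answer: A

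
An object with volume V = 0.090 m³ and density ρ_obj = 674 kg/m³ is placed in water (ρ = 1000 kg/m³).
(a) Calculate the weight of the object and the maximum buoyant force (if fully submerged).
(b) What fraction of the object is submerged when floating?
(a) W=rho_obj*g*V=674*9.81*0.090=595.1 N; F_B(max)=rho*g*V=1000*9.81*0.090=882.9 N
(b) Floating fraction=rho_obj/rho=674/1000=0.674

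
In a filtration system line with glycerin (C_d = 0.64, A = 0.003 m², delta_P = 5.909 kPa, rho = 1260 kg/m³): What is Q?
Formula: Q = C_d A \sqrt{\frac{2 \Delta P}{\rho}}
Q = 0.64·0.003·√(2·(5.909·1000)/1260)·1000 = 5.88 L/s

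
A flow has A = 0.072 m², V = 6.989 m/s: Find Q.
Formula: Q = A V
Q = 0.072·6.989·1000 = 503.2 L/s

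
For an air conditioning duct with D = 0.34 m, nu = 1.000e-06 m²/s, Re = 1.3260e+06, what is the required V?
Formula: Re = \frac{V D}{\nu}
Substituting knowns: 1.3260e+06 = V·0.34/1.000e-06
Solving for V: V = 1.3260e+06·1.000e-06/0.34 = 3.9 m/s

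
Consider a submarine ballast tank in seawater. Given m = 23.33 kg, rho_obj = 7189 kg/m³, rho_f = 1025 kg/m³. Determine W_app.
Formula: W_{app} = mg\left(1 - \frac{\rho_f}{\rho_{obj}}\right)
W_app = 23.33·9.81·(1 − 1025/7189) = 196.2 N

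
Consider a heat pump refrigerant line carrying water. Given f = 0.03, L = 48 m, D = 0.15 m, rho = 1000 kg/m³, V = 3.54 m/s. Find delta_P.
Formula: \Delta P = f \frac{L}{D} \frac{\rho V^2}{2}
delta_P = 0.03·(48/0.15)·0.5·1000·3.54²/1000 = 60.15 kPa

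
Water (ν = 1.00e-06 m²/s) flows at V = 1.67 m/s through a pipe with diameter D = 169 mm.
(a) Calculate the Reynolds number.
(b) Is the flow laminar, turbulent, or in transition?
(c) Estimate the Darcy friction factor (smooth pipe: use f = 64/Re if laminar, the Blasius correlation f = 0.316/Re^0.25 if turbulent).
(a) Re = V·D/ν = 1.67·0.169/1.00e-06 = 282230
(b) Flow regime: turbulent (Re > 4000)
(c) Friction factor: f = 0.316/Re^0.25 = 0.316/282230^0.25 = 0.01371 (Blasius is strictly valid for Re ≲ 1e5; used here as the smooth-pipe estimate the problem specifies)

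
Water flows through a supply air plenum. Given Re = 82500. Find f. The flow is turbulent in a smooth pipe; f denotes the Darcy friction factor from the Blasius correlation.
Formula: f = \frac{0.316}{Re^{0.25}}
f = 0.316/82500^0.25 = 0.01865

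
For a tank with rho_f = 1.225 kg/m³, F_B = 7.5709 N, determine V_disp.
Formula: F_B = \rho_f g V_{disp}
Substituting knowns: 7.5709 = 1.225·9.81·V_disp
Solving for V_disp: V_disp = 7.5709/(1.225·9.81) = 0.63 m³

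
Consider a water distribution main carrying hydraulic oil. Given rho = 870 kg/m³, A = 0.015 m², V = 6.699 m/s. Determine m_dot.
Formula: \dot{m} = \rho A V
m_dot = 870·0.015·6.699 = 87.42 kg/s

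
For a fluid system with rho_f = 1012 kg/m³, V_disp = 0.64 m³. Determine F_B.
Formula: F_B = \rho_f g V_{disp}
F_B = 1012·9.81·0.64 = 6354 N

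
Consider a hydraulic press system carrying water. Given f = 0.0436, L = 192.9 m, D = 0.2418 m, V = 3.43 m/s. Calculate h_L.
Formula: h_L = f \frac{L}{D} \frac{V^2}{2g}
h_L = 0.0436·(192.9/0.2418)·3.43²/(2·9.81) = 20.86 m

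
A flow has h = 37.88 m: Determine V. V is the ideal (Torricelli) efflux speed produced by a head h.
Formula: V = \sqrt{2 g h}
V = √(2·9.81·37.88) = 27.26 m/s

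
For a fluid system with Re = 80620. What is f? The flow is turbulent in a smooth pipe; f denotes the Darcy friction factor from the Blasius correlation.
Formula: f = \frac{0.316}{Re^{0.25}}
f = 0.316/80620^0.25 = 0.01875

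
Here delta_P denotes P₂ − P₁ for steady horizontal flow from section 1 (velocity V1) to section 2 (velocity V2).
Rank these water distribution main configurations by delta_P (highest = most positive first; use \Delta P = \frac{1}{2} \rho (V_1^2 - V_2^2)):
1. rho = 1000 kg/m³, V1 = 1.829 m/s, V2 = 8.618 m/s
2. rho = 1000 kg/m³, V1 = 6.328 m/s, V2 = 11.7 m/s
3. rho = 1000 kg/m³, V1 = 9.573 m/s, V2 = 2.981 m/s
Case 1: delta_P = -35.46 kPa
Case 2: delta_P = -48.42 kPa
Case 3: delta_P = 41.38 kPa
Ranking (highest first): 3, 1, 2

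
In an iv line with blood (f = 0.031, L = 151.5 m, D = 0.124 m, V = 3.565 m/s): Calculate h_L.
Formula: h_L = f \frac{L}{D} \frac{V^2}{2g}
h_L = 0.031·(151.5/0.124)·3.565²/(2·9.81) = 24.53 m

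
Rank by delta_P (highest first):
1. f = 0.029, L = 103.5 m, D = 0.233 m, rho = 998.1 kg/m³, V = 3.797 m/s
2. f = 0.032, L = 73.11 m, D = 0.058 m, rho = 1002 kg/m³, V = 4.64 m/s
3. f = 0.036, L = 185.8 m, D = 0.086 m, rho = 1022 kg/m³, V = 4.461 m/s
Case 1: delta_P = 92.68 kPa
Case 2: delta_P = 435.1 kPa
Case 3: delta_P = 790.9 kPa
Ranking (highest first): 3, 2, 1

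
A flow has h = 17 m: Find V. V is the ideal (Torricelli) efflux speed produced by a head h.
Formula: V = \sqrt{2 g h}
V = √(2·9.81·17) = 18.26 m/s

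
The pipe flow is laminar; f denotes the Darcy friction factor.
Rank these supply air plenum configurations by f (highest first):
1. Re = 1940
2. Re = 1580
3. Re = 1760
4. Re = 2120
Case 1: f = 0.03299
Case 2: f = 0.04051
Case 3: f = 0.03636
Case 4: f = 0.03019
Ranking (highest first): 2, 3, 1, 4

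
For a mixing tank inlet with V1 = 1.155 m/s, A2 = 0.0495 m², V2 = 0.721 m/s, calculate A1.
Formula: V_2 = \frac{A_1 V_1}{A_2}
Substituting knowns: 0.721 = A1·1.155/0.0495
Solving for A1: A1 = 0.721·0.0495/1.155 = 0.0309 m²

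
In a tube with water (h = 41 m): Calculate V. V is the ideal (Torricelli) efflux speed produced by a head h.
Formula: V = \sqrt{2 g h}
V = √(2·9.81·41) = 28.36 m/s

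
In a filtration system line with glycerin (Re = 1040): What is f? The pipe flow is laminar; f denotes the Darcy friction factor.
Formula: f = \frac{64}{Re}
f = 64/1040 = 0.06154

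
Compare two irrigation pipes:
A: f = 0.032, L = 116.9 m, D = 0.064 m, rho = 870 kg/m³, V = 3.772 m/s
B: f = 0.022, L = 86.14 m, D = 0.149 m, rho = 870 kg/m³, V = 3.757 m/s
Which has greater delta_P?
delta_P(A) = 361.8 kPa, delta_P(B) = 78.09 kPa. Answer: A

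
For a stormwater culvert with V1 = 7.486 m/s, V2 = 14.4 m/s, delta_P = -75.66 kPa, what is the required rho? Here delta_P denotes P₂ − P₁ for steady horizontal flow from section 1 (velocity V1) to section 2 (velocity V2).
Formula: \Delta P = \frac{1}{2} \rho (V_1^2 - V_2^2)
Substituting knowns: -75.66 = 0.5·rho·(7.486² − 14.4²)/1000
Solving for rho: rho = 2·(-75.66·1000)/(7.486² − 14.4²) = 1000 kg/m³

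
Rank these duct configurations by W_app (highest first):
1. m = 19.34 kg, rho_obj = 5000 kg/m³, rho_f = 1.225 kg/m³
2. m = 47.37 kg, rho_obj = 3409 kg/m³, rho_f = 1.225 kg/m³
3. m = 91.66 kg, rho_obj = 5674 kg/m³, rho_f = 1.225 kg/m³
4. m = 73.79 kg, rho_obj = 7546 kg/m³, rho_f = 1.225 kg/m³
Case 1: W_app = 189.7 N
Case 2: W_app = 464.5 N
Case 3: W_app = 899 N
Case 4: W_app = 723.8 N
Ranking (highest first): 3, 4, 2, 1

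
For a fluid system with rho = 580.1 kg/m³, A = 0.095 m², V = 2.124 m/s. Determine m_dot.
Formula: \dot{m} = \rho A V
m_dot = 580.1·0.095·2.124 = 117.1 kg/s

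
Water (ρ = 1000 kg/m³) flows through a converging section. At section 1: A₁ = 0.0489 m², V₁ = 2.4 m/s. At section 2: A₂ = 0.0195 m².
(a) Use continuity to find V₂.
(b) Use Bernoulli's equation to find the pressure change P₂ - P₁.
(a) Continuity: A₁V₁=A₂V₂ -> V₂=A₁V₁/A₂=0.0489*2.4/0.0195=6.02 m/s
(b) Bernoulli: P₂-P₁=0.5*rho*(V₁^2-V₂^2)/1000=0.5*1000*(2.4^2-6.02^2)/1000=-15.24 kPa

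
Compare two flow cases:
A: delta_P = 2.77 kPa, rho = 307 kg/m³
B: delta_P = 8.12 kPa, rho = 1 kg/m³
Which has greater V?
V(A) = 4.248 m/s, V(B) = 127.4 m/s. Answer: B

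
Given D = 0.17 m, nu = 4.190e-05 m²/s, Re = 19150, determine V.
Formula: Re = \frac{V D}{\nu}
Substituting knowns: 19150 = V·0.17/4.190e-05
Solving for V: V = 19150·4.190e-05/0.17 = 4.72 m/s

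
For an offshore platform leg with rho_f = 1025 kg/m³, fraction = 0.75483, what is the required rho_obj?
Formula: f_{sub} = \frac{\rho_{obj}}{\rho_f}
Substituting knowns: 0.75483 = rho_obj/1025
Solving for rho_obj: rho_obj = 0.75483·1025 = 773.7 kg/m³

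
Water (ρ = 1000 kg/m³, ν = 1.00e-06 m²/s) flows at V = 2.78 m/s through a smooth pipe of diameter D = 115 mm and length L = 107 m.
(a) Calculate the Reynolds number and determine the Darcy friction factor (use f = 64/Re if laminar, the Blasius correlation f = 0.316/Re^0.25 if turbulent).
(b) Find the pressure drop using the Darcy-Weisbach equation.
(a) Re = V·D/ν = 2.78·0.115/1.00e-06 = 319700 → turbulent (Re > 4000); f = 0.316/Re^0.25 = 0.316/319700^0.25 = 0.013289 (Blasius is strictly valid for Re ≲ 1e5; used here as the smooth-pipe estimate the problem specifies)
(b) Darcy-Weisbach: ΔP = f·(L/D)·½ρV²/1000 = 0.013289·(107/0.115)·½·1000·2.78²/1000 = 47.78 kPa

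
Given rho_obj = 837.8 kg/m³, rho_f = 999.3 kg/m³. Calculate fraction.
Formula: f_{sub} = \frac{\rho_{obj}}{\rho_f}
fraction = 837.8/999.3 = 0.8384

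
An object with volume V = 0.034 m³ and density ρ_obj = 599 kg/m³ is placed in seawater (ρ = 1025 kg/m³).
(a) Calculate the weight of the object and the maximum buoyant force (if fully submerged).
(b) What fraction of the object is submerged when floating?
(a) W=rho_obj*g*V=599*9.81*0.034=199.8 N; F_B(max)=rho*g*V=1025*9.81*0.034=341.9 N
(b) Floating fraction=rho_obj/rho=599/1025=0.584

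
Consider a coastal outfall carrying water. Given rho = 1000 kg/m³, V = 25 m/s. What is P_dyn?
Formula: P_{dyn} = \frac{1}{2} \rho V^2
P_dyn = 0.5·1000·25²/1000 = 312.5 kPa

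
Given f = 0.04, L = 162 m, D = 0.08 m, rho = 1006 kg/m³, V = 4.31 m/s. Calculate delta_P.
Formula: \Delta P = f \frac{L}{D} \frac{\rho V^2}{2}
delta_P = 0.04·(162/0.08)·0.5·1006·4.31²/1000 = 756.8 kPa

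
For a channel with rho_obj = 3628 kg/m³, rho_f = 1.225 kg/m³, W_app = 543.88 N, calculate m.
Formula: W_{app} = mg\left(1 - \frac{\rho_f}{\rho_{obj}}\right)
Substituting knowns: 543.88 = m·9.81·(1 − 1.225/3628)
Solving for m: m = 543.88/(9.81·(1 − 1.225/3628)) = 55.46 kg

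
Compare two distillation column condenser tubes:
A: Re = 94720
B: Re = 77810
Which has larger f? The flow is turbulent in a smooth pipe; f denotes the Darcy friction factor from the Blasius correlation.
f(A) = 0.01801, f(B) = 0.01892. Answer: B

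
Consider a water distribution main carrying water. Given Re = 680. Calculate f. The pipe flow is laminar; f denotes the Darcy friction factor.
Formula: f = \frac{64}{Re}
f = 64/680 = 0.09412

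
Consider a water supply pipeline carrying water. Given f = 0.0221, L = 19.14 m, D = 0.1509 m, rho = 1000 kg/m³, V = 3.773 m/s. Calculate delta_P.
Formula: \Delta P = f \frac{L}{D} \frac{\rho V^2}{2}
delta_P = 0.0221·(19.14/0.1509)·0.5·1000·3.773²/1000 = 19.95 kPa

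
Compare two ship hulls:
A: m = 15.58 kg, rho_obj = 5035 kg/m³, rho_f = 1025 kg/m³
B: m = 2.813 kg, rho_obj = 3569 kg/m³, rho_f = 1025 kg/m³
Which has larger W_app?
W_app(A) = 121.7 N, W_app(B) = 19.67 N. Answer: A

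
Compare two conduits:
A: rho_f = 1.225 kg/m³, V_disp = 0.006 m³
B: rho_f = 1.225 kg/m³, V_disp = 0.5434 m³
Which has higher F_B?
F_B(A) = 0.0721 N, F_B(B) = 6.53 N. Answer: B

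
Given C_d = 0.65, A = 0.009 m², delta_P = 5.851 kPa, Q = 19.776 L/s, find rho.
Formula: Q = C_d A \sqrt{\frac{2 \Delta P}{\rho}}
Substituting knowns: 19.776 = 0.65·0.009·√(2·(5.851·1000)/rho)·1000
Solving for rho: rho = 2·(5.851·1000)/((19.776/1000)/(0.65·0.009))² = 1024 kg/m³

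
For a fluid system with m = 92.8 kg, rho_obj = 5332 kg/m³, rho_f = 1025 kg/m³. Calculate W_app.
Formula: W_{app} = mg\left(1 - \frac{\rho_f}{\rho_{obj}}\right)
W_app = 92.8·9.81·(1 − 1025/5332) = 735.4 N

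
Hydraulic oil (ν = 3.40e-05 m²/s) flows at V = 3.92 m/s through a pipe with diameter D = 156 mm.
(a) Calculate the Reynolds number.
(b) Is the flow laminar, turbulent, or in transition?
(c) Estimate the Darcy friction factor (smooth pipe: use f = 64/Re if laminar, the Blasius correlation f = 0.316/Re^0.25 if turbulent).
(a) Re = V·D/ν = 3.92·0.156/3.40e-05 = 17986
(b) Flow regime: turbulent (Re > 4000)
(c) Friction factor: f = 0.316/Re^0.25 = 0.316/17986^0.25 = 0.02729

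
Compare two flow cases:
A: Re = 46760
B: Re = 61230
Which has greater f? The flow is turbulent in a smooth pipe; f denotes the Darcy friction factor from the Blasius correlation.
f(A) = 0.02149, f(B) = 0.02009. Answer: A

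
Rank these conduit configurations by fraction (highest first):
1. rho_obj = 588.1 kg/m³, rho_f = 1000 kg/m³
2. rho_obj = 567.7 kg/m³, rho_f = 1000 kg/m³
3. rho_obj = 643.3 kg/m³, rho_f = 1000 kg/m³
Case 1: fraction = 0.5881
Case 2: fraction = 0.5677
Case 3: fraction = 0.6433
Ranking (highest first): 3, 1, 2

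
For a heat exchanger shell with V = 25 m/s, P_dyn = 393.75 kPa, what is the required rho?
Formula: P_{dyn} = \frac{1}{2} \rho V^2
Substituting knowns: 393.75 = 0.5·rho·25²/1000
Solving for rho: rho = 2·(393.75·1000)/25² = 1260 kg/m³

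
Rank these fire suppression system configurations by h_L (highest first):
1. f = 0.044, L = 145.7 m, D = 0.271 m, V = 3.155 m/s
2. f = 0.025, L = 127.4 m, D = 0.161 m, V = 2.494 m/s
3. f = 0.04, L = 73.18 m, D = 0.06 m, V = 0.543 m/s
Case 1: h_L = 12 m
Case 2: h_L = 6.272 m
Case 3: h_L = 0.7332 m
Ranking (highest first): 1, 2, 3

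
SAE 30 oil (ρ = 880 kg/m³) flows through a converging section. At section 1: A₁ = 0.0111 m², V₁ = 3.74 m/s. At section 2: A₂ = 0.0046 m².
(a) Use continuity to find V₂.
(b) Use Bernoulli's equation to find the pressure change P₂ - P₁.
(a) Continuity: A₁V₁=A₂V₂ -> V₂=A₁V₁/A₂=0.0111*3.74/0.0046=9.02 m/s
(b) Bernoulli: P₂-P₁=0.5*rho*(V₁^2-V₂^2)/1000=0.5*880*(3.74^2-9.02^2)/1000=-29.64 kPa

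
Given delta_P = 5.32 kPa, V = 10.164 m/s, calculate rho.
Formula: V = \sqrt{\frac{2 \Delta P}{\rho}}
Substituting knowns: 10.164 = √(2·(5.32·1000)/rho)
Solving for rho: rho = 2·(5.32·1000)/10.164² = 103 kg/m³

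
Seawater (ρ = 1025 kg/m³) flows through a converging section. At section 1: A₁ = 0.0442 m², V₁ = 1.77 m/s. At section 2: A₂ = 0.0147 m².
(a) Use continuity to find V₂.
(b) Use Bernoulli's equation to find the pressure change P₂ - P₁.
(a) Continuity: A₁V₁=A₂V₂ -> V₂=A₁V₁/A₂=0.0442*1.77/0.0147=5.32 m/s
(b) Bernoulli: P₂-P₁=0.5*rho*(V₁^2-V₂^2)/1000=0.5*1025*(1.77^2-5.32^2)/1000=-12.9 kPa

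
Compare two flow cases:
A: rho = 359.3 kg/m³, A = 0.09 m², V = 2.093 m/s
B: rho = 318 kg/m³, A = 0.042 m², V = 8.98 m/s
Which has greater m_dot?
m_dot(A) = 67.68 kg/s, m_dot(B) = 119.9 kg/s. Answer: B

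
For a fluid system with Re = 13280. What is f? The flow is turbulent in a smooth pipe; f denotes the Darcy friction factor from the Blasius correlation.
Formula: f = \frac{0.316}{Re^{0.25}}
f = 0.316/13280^0.25 = 0.02944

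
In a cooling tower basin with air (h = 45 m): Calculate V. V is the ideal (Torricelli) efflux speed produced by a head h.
Formula: V = \sqrt{2 g h}
V = √(2·9.81·45) = 29.71 m/s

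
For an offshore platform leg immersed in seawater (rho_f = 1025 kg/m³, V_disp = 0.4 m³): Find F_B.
Formula: F_B = \rho_f g V_{disp}
F_B = 1025·9.81·0.4 = 4022 N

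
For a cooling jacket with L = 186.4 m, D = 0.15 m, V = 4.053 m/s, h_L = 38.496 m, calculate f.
Formula: h_L = f \frac{L}{D} \frac{V^2}{2g}
Substituting knowns: 38.496 = f·(186.4/0.15)·4.053²/(2·9.81)
Solving for f: f = 38.496·2·9.81/((186.4/0.15)·4.053²) = 0.037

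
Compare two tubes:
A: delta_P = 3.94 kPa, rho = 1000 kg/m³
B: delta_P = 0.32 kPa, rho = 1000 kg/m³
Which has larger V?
V(A) = 2.807 m/s, V(B) = 0.8 m/s. Answer: A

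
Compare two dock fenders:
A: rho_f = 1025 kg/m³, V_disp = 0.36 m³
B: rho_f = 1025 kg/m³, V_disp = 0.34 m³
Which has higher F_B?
F_B(A) = 3620 N, F_B(B) = 3419 N. Answer: A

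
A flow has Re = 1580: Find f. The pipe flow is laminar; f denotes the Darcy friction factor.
Formula: f = \frac{64}{Re}
f = 64/1580 = 0.04051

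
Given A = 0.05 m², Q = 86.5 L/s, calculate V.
Formula: Q = A V
Substituting knowns: 86.5 = 0.05·V·1000
Solving for V: V = (86.5/1000)/0.05 = 1.73 m/s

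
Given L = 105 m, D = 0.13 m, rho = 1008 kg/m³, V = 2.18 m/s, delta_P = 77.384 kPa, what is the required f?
Formula: \Delta P = f \frac{L}{D} \frac{\rho V^2}{2}
Substituting knowns: 77.384 = f·(105/0.13)·0.5·1008·2.18²/1000
Solving for f: f = (77.384·1000)/((105/0.13)·0.5·1008·2.18²) = 0.04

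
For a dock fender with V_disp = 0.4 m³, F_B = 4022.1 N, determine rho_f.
Formula: F_B = \rho_f g V_{disp}
Substituting knowns: 4022.1 = rho_f·9.81·0.4
Solving for rho_f: rho_f = 4022.1/(9.81·0.4) = 1025 kg/m³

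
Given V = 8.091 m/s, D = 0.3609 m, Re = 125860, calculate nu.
Formula: Re = \frac{V D}{\nu}
Substituting knowns: 125860 = 8.091·0.3609/nu
Solving for nu: nu = 8.091·0.3609/125860 = 2.320e-05 m²/s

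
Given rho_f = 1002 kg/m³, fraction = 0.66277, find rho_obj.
Formula: f_{sub} = \frac{\rho_{obj}}{\rho_f}
Substituting knowns: 0.66277 = rho_obj/1002
Solving for rho_obj: rho_obj = 0.66277·1002 = 664.1 kg/m³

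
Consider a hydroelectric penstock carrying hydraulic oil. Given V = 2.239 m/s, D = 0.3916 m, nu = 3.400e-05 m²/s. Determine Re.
Formula: Re = \frac{V D}{\nu}
Re = 2.239·0.3916/3.400e-05 = 25788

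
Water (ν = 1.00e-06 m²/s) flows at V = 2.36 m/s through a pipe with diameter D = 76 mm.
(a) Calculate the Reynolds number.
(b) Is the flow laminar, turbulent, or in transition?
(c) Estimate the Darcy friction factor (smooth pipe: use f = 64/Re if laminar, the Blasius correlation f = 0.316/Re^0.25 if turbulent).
(a) Re = V·D/ν = 2.36·0.076/1.00e-06 = 179360
(b) Flow regime: turbulent (Re > 4000)
(c) Friction factor: f = 0.316/Re^0.25 = 0.316/179360^0.25 = 0.01536 (Blasius is strictly valid for Re ≲ 1e5; used here as the smooth-pipe estimate the problem specifies)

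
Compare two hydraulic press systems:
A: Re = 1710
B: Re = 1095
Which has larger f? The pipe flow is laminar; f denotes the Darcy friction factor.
f(A) = 0.03743, f(B) = 0.05845. Answer: B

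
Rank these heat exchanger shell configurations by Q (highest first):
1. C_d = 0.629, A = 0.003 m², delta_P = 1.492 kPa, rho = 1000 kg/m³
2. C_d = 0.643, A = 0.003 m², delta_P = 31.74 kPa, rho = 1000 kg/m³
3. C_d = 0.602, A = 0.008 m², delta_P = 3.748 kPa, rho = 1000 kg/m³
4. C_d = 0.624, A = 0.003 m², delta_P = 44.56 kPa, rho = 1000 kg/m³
Case 1: Q = 3.26 L/s
Case 2: Q = 15.37 L/s
Case 3: Q = 13.19 L/s
Case 4: Q = 17.67 L/s
Ranking (highest first): 4, 2, 3, 1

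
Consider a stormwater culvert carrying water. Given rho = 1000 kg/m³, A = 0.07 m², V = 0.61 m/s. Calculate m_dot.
Formula: \dot{m} = \rho A V
m_dot = 1000·0.07·0.61 = 42.7 kg/s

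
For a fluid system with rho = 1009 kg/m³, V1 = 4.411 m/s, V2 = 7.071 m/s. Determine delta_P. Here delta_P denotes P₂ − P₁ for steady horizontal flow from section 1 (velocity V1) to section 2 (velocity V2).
Formula: \Delta P = \frac{1}{2} \rho (V_1^2 - V_2^2)
delta_P = 0.5·1009·(4.411² − 7.071²)/1000 = -15.41 kPa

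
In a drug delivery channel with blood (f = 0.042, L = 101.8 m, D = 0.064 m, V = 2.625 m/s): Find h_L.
Formula: h_L = f \frac{L}{D} \frac{V^2}{2g}
h_L = 0.042·(101.8/0.064)·2.625²/(2·9.81) = 23.46 m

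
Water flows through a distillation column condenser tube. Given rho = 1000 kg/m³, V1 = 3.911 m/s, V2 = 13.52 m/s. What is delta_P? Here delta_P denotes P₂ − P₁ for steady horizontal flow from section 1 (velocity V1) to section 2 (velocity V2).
Formula: \Delta P = \frac{1}{2} \rho (V_1^2 - V_2^2)
delta_P = 0.5·1000·(3.911² − 13.52²)/1000 = -83.75 kPa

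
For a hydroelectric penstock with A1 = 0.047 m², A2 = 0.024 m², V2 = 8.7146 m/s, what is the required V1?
Formula: V_2 = \frac{A_1 V_1}{A_2}
Substituting knowns: 8.7146 = 0.047·V1/0.024
Solving for V1: V1 = 8.7146·0.024/0.047 = 4.45 m/s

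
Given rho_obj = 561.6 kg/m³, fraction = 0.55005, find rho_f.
Formula: f_{sub} = \frac{\rho_{obj}}{\rho_f}
Substituting knowns: 0.55005 = 561.6/rho_f
Solving for rho_f: rho_f = 561.6/0.55005 = 1021 kg/m³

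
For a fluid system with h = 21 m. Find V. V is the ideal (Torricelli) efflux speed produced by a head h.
Formula: V = \sqrt{2 g h}
V = √(2·9.81·21) = 20.3 m/s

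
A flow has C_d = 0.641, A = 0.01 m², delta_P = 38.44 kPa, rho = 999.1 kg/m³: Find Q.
Formula: Q = C_d A \sqrt{\frac{2 \Delta P}{\rho}}
Q = 0.641·0.01·√(2·(38.44·1000)/999.1)·1000 = 56.23 L/s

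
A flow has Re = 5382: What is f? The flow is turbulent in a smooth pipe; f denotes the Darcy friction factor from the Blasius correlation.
Formula: f = \frac{0.316}{Re^{0.25}}
f = 0.316/5382^0.25 = 0.03689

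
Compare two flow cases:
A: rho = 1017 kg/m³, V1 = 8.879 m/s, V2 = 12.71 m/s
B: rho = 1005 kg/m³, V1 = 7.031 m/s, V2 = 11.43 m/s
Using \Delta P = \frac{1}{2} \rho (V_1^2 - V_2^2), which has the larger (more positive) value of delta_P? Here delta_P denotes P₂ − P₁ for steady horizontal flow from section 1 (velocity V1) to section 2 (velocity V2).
delta_P(A) = -42.06 kPa, delta_P(B) = -40.81 kPa. Answer: B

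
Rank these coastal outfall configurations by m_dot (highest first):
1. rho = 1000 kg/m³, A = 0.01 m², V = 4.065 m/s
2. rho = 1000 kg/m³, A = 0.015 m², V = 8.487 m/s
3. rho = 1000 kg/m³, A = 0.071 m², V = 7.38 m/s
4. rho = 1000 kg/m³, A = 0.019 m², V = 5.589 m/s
Case 1: m_dot = 40.65 kg/s
Case 2: m_dot = 127.3 kg/s
Case 3: m_dot = 524 kg/s
Case 4: m_dot = 106.2 kg/s
Ranking (highest first): 3, 2, 4, 1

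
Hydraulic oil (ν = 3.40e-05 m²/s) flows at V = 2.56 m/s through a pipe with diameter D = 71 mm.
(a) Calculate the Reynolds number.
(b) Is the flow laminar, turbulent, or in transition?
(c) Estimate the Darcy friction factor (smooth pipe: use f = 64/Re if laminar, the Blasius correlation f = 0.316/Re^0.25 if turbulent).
(a) Re = V·D/ν = 2.56·0.071/3.40e-05 = 5345.9
(b) Flow regime: turbulent (Re > 4000)
(c) Friction factor: f = 0.316/Re^0.25 = 0.316/5345.9^0.25 = 0.03696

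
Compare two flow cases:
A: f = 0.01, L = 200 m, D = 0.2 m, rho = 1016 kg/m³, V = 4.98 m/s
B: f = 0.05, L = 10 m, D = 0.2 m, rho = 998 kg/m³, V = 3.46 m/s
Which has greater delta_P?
delta_P(A) = 126 kPa, delta_P(B) = 14.93 kPa. Answer: A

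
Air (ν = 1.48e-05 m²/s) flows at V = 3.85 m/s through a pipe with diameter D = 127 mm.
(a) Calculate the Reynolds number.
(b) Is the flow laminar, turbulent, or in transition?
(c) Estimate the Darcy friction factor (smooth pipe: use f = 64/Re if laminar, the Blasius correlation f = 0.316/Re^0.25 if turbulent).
(a) Re = V·D/ν = 3.85·0.127/1.48e-05 = 33037
(b) Flow regime: turbulent (Re > 4000)
(c) Friction factor: f = 0.316/Re^0.25 = 0.316/33037^0.25 = 0.02344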